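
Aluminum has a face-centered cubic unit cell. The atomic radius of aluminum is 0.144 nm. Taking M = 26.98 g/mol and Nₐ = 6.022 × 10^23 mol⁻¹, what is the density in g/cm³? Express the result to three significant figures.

In an FCC lattice, atoms touch along the face diagonal, so √2·a = 4r, giving a = 0.4073 nm = 4.073 × 10^-8 cm.
With Z = 4, ρ = Z·M/(N_A·a³) = 4 × 26.98 / (6.022 × 10²³ × 6.757 × 10^-23) = 2.652 g/cm³.

2.65 g/cm³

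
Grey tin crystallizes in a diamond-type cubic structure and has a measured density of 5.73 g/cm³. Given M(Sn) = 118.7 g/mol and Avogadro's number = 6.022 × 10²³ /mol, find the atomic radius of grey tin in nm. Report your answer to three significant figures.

0.141 nm

For a diamond cubic cell (Z = 8), a³ = Z·M/(N_A·ρ) = 8 × 118.7 / (6.022 × 10²³ × 5.730) = 2.752 × 10^-22 cm³, so a = 6.505 × 10^-8 cm = 0.6505 nm.
Nearest neighbors lie along the body diagonal with √3·a = 8r, so r = 0.2165 × a = 0.141 nm.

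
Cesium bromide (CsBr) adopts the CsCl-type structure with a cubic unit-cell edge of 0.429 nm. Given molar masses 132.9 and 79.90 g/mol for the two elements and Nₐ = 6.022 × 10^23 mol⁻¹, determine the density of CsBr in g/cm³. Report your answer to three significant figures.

4.48 g/cm³

The CsCl-type structure contains Z = 1 formula unit per cell; M(CsBr) = 132.9 + 79.90 = 212.8 g/mol.
a³ = (4.290 × 10^-8 cm)³ = 7.895 × 10^-23 cm³.
ρ = 1 × 212.8 / (6.022 × 10²³ × 7.895 × 10^-23) = 4.476 g/cm³.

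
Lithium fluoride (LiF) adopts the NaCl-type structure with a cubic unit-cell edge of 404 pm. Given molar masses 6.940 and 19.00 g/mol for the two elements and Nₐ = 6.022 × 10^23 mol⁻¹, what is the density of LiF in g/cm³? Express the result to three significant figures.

The NaCl-type structure contains Z = 4 formula units per cell; M(LiF) = 6.940 + 19.00 = 25.94 g/mol.
a³ = (4.040 × 10^-8 cm)³ = 6.594 × 10^-23 cm³.
ρ = 4 × 25.94 / (6.022 × 10²³ × 6.594 × 10^-23) = 2.613 g/cm³.

2.61 g/cm³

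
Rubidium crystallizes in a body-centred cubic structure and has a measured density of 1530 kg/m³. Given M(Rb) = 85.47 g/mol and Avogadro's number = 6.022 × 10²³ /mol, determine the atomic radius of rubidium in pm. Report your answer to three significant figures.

For a BCC cell (Z = 2), a³ = Z·M/(N_A·ρ) = 2 × 85.47 / (6.022 × 10²³ × 1.530) = 1.855 × 10^-22 cm³, so a = 5.703 × 10^-8 cm = 570.3 pm.
Atoms touch along the body diagonal, so √3·a = 4r, so r = 0.4330 × a = 247 pm.

247 pm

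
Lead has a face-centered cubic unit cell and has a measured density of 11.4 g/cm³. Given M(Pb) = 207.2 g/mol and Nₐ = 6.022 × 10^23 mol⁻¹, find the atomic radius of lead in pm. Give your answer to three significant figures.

175 pm

For an FCC cell (Z = 4), a³ = Z·M/(N_A·ρ) = 4 × 207.2 / (6.022 × 10²³ × 11.40) = 1.207 × 10^-22 cm³, so a = 4.942 × 10^-8 cm = 494.2 pm.
Atoms touch along the face diagonal, so √2·a = 4r, so r = 0.3536 × a = 175 pm.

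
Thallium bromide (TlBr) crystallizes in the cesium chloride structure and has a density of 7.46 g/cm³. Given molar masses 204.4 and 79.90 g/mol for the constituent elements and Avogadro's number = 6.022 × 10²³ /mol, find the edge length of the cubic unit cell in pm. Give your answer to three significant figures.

399 pm

M(TlBr) = 284.3 g/mol; Z = 1 formula unit per cell.
a³ = Z·M/(N_A·ρ) = 1 × 284.3 / (6.022 × 10²³ × 7.46) = 6.328 × 10^-23 cm³, so a = 3.985 × 10^-8 cm = 399 pm.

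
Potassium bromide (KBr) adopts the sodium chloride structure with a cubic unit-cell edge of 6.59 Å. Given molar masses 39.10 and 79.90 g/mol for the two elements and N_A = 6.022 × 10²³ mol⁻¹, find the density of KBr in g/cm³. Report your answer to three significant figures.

The sodium chloride structure contains Z = 4 formula units per cell; M(KBr) = 39.10 + 79.90 = 119.0 g/mol.
a³ = (6.590 × 10^-8 cm)³ = 2.862 × 10^-22 cm³.
ρ = 4 × 119.0 / (6.022 × 10²³ × 2.862 × 10^-22) = 2.762 g/cm³.

2.76 g/cm³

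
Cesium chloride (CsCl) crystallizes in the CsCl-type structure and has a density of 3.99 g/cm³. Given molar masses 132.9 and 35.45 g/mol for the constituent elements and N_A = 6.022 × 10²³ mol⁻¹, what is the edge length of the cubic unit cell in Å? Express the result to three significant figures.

M(CsCl) = 168.35 g/mol; Z = 1 formula unit per cell.
a³ = Z·M/(N_A·ρ) = 1 × 168.35 / (6.022 × 10²³ × 3.99) = 7.006 × 10^-23 cm³, so a = 4.123 × 10^-8 cm = 4.12 Å.

4.12 Å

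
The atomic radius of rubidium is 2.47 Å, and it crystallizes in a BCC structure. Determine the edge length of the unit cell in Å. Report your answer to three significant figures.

5.70 Å

In a BCC lattice, atoms touch along the body diagonal, so √3·a = 4r.
a = 4r/√3 = 4 × 2.47 / 1.7321 = 5.70 Å.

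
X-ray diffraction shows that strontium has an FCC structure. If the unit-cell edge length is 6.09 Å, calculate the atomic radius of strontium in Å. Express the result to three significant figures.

In an FCC lattice, atoms touch along the face diagonal, so √2·a = 4r.
r = √2·a/4 = 1.4142 × 6.09 / 4 = 2.15 Å.

2.15 Å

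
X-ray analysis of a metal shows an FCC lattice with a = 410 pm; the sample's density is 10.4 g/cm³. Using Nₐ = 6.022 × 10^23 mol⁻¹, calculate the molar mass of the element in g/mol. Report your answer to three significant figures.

108 g/mol

An FCC cell has Z = 4 atoms; a = 4.100 × 10^-8 cm.
M = ρ·N_A·a³/Z = 10.4 × 6.022 × 10²³ × 6.892 × 10^-23 / 4 = 108 g/mol.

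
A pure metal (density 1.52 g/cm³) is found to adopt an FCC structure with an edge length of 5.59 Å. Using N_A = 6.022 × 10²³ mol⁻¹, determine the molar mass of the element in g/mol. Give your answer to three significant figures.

40.0 g/mol

An FCC cell has Z = 4 atoms; a = 5.590 × 10^-8 cm.
M = ρ·N_A·a³/Z = 1.52 × 6.022 × 10²³ × 1.747 × 10^-22 / 4 = 40.0 g/mol.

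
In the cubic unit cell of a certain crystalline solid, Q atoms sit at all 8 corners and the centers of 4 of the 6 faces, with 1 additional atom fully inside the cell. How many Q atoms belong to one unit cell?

Corner atoms are shared by 8 cells (1/8 each), face atoms by 2 (1/2 each), interior atoms are unshared.
Net atoms = 8 × 1/8 + 4 × 1/2 + 1 = 1 + 2 + 1 = 4.

4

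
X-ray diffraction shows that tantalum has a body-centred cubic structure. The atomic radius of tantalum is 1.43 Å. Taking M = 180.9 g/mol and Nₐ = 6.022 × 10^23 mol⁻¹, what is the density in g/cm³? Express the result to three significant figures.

16.7 g/cm³

In a BCC lattice, atoms touch along the body diagonal, so √3·a = 4r, giving a = 3.302 Å = 3.302 × 10^-8 cm.
With Z = 2, ρ = Z·M/(N_A·a³) = 2 × 180.9 / (6.022 × 10²³ × 3.602 × 10^-23) = 16.68 g/cm³.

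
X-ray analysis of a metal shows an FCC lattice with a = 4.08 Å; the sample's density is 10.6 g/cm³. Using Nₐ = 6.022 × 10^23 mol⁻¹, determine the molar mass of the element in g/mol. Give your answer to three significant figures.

An FCC cell has Z = 4 atoms; a = 4.080 × 10^-8 cm.
M = ρ·N_A·a³/Z = 10.6 × 6.022 × 10²³ × 6.792 × 10^-23 / 4 = 108 g/mol.

108 g/mol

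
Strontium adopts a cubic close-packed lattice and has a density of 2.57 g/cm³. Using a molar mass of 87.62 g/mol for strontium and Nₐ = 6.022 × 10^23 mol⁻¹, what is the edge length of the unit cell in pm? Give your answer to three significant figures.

With Z = 4 atoms per FCC cell, a³ = Z·M/(N_A·ρ) = 4 × 87.62 / (6.022 × 10²³ × 2.570 g/cm³) = 2.265 × 10^-22 cm³.
a = (2.265 × 10^-22)^(1/3) = 6.095 × 10^-8 cm = 610 pm.

610 pm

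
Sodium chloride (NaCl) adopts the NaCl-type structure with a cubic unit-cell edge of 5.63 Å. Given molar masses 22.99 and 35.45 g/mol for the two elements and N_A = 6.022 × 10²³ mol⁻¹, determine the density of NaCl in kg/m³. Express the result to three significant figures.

2180 kg/m³

The NaCl-type structure contains Z = 4 formula units per cell; M(NaCl) = 22.99 + 35.45 = 58.44 g/mol.
a³ = (5.630 × 10^-8 cm)³ = 1.785 × 10^-22 cm³.
ρ = 4 × 58.44 / (6.022 × 10²³ × 1.785 × 10^-22) = 2.175 g/cm³ = 2180 kg/m³.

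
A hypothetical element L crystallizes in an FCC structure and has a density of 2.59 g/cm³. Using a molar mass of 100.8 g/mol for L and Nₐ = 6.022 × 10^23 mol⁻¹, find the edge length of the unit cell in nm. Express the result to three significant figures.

With Z = 4 atoms per FCC cell, a³ = Z·M/(N_A·ρ) = 4 × 100.8 / (6.022 × 10²³ × 2.590 g/cm³) = 2.585 × 10^-22 cm³.
a = (2.585 × 10^-22)^(1/3) = 6.370 × 10^-8 cm = 0.637 nm.

0.637 nm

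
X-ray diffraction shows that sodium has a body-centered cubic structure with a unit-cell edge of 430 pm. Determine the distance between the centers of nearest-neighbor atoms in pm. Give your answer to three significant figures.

372 pm

In a BCC structure, atoms touch along the body diagonal, so √3·a = 4r; the nearest-neighbor distance equals 2r = 0.8660·a.
d = 0.8660 × 430 = 372 pm.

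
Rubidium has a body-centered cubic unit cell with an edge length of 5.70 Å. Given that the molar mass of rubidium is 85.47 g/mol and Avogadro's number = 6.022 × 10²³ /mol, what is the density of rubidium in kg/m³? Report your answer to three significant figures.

A BCC unit cell contains Z = 2 atoms.
Cell volume: a³ = (5.70 Å)³ = (5.700 × 10^-8 cm)³ = 1.852 × 10^-22 cm³.
ρ = Z·M/(N_A·a³) = 2 × 85.47 / (6.022 × 10²³ × 1.852 × 10^-22) = 1.533 g/cm³ = 1530 kg/m³.

1530 kg/m³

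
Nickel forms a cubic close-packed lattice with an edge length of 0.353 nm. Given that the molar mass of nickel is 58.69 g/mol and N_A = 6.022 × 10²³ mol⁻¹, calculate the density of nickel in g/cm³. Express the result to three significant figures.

An FCC unit cell contains Z = 4 atoms.
Cell volume: a³ = (0.353 nm)³ = (3.530 × 10^-8 cm)³ = 4.399 × 10^-23 cm³.
ρ = Z·M/(N_A·a³) = 4 × 58.69 / (6.022 × 10²³ × 4.399 × 10^-23) = 8.863 g/cm³.

8.86 g/cm³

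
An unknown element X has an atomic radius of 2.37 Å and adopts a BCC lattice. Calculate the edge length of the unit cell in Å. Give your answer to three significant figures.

In a BCC lattice, atoms touch along the body diagonal, so √3·a = 4r.
a = 4r/√3 = 4 × 2.37 / 1.7321 = 5.47 Å.

5.47 Å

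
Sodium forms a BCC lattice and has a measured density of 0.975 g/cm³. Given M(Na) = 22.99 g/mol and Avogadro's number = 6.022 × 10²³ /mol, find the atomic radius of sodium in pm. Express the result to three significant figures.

185 pm

For a BCC cell (Z = 2), a³ = Z·M/(N_A·ρ) = 2 × 22.99 / (6.022 × 10²³ × 0.9750) = 7.831 × 10^-23 cm³, so a = 4.278 × 10^-8 cm = 427.8 pm.
Atoms touch along the body diagonal, so √3·a = 4r, so r = 0.4330 × a = 185 pm.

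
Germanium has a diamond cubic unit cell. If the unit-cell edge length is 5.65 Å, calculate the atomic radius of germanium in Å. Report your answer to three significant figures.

1.22 Å

In a diamond cubic lattice, nearest neighbors lie along the body diagonal with √3·a = 8r.
r = √3·a/8 = 1.7321 × 5.65 / 8 = 1.22 Å.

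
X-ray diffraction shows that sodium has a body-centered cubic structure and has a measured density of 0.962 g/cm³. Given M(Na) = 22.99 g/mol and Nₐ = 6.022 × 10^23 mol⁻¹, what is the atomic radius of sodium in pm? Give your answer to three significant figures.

186 pm

For a BCC cell (Z = 2), a³ = Z·M/(N_A·ρ) = 2 × 22.99 / (6.022 × 10²³ × 0.9620) = 7.937 × 10^-23 cm³, so a = 4.298 × 10^-8 cm = 429.8 pm.
Atoms touch along the body diagonal, so √3·a = 4r, so r = 0.4330 × a = 186 pm.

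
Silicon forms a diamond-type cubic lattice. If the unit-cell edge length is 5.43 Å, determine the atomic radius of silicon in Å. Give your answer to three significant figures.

In a diamond cubic lattice, nearest neighbors lie along the body diagonal with √3·a = 8r.
r = √3·a/8 = 1.7321 × 5.43 / 8 = 1.18 Å.

1.18 Å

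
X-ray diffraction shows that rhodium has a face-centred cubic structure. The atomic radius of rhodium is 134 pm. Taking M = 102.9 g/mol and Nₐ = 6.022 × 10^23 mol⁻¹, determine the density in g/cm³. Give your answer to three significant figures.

12.6 g/cm³

In an FCC lattice, atoms touch along the face diagonal, so √2·a = 4r, giving a = 379.0 pm = 3.790 × 10^-8 cm.
With Z = 4, ρ = Z·M/(N_A·a³) = 4 × 102.9 / (6.022 × 10²³ × 5.444 × 10^-23) = 12.55 g/cm³.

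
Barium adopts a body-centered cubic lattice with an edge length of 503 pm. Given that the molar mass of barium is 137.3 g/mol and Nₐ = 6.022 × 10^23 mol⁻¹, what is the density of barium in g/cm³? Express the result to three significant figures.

3.58 g/cm³

A BCC unit cell contains Z = 2 atoms.
Cell volume: a³ = (503 pm)³ = (5.030 × 10^-8 cm)³ = 1.273 × 10^-22 cm³.
ρ = Z·M/(N_A·a³) = 2 × 137.3 / (6.022 × 10²³ × 1.273 × 10^-22) = 3.583 g/cm³.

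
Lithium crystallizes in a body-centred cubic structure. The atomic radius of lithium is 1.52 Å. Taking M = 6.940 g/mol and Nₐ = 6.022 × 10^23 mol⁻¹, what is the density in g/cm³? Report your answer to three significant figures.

In a BCC lattice, atoms touch along the body diagonal, so √3·a = 4r, giving a = 3.510 Å = 3.510 × 10^-8 cm.
With Z = 2, ρ = Z·M/(N_A·a³) = 2 × 6.940 / (6.022 × 10²³ × 4.325 × 10^-23) = 0.5329 g/cm³.

0.533 g/cm³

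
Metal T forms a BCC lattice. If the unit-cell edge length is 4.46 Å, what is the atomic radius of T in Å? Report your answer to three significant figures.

1.93 Å

In a BCC lattice, atoms touch along the body diagonal, so √3·a = 4r.
r = √3·a/4 = 1.7321 × 4.46 / 4 = 1.93 Å.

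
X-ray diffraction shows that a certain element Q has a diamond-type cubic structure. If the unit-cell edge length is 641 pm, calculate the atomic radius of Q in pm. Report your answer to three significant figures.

In a diamond cubic lattice, nearest neighbors lie along the body diagonal with √3·a = 8r.
r = √3·a/8 = 1.7321 × 641 / 8 = 139 pm.

139 pm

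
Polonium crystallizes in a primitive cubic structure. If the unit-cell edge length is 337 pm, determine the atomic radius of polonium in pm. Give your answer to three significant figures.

169 pm

In a simple cubic lattice, atoms touch along the cell edge, so a = 2r.
r = a/2 = 337/2 = 169 pm.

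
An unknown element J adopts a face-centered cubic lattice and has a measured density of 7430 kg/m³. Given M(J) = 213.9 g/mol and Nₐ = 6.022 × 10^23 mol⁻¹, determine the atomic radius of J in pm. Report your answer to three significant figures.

204 pm

For an FCC cell (Z = 4), a³ = Z·M/(N_A·ρ) = 4 × 213.9 / (6.022 × 10²³ × 7.430) = 1.912 × 10^-22 cm³, so a = 5.761 × 10^-8 cm = 576.1 pm.
Atoms touch along the face diagonal, so √2·a = 4r, so r = 0.3536 × a = 204 pm.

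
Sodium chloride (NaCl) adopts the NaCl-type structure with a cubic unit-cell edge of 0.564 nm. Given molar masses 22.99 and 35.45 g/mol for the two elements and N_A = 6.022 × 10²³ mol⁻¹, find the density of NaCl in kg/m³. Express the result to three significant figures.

The NaCl-type structure contains Z = 4 formula units per cell; M(NaCl) = 22.99 + 35.45 = 58.44 g/mol.
a³ = (5.640 × 10^-8 cm)³ = 1.794 × 10^-22 cm³.
ρ = 4 × 58.44 / (6.022 × 10²³ × 1.794 × 10^-22) = 2.164 g/cm³ = 2160 kg/m³.

2160 kg/m³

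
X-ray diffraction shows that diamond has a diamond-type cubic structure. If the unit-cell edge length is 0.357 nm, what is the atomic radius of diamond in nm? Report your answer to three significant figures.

0.0773 nm

In a diamond cubic lattice, nearest neighbors lie along the body diagonal with √3·a = 8r.
r = √3·a/8 = 1.7321 × 0.357 / 8 = 0.0773 nm.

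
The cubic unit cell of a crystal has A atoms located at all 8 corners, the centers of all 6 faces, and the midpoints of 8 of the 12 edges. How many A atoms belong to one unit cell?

6

Corner atoms are shared by 8 cells (1/8 each), face atoms by 2 (1/2 each), edge atoms by 4 (1/4 each).
Net atoms = 8 × 1/8 + 6 × 1/2 + 8 × 1/4 = 1 + 3 + 2 = 6.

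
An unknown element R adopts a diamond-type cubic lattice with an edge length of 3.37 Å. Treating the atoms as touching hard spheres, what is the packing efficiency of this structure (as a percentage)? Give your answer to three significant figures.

In a diamond cubic lattice nearest neighbors lie along the body diagonal with √3·a = 8r, so r = 0.2165a = 0.7296 Å.
Packing fraction = Z·(4/3)πr³ / a³ = 8 × (4/3)π × (0.7296)³ / (3.37)³ = 0.3401 = 34.0%.

34.0%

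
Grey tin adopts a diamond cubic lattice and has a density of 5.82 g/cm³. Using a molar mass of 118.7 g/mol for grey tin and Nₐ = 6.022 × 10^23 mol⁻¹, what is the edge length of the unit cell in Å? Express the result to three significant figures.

With Z = 8 atoms per diamond cubic cell, a³ = Z·M/(N_A·ρ) = 8 × 118.7 / (6.022 × 10²³ × 5.820 g/cm³) = 2.709 × 10^-22 cm³.
a = (2.709 × 10^-22)^(1/3) = 6.471 × 10^-8 cm = 6.47 Å.

6.47 Å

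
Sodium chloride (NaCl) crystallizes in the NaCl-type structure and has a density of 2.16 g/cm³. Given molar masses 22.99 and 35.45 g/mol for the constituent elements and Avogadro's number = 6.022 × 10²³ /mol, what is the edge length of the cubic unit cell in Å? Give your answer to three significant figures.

5.64 Å

M(NaCl) = 58.44 g/mol; Z = 4 formula units per cell.
a³ = Z·M/(N_A·ρ) = 4 × 58.44 / (6.022 × 10²³ × 2.16) = 1.797 × 10^-22 cm³, so a = 5.643 × 10^-8 cm = 5.64 Å.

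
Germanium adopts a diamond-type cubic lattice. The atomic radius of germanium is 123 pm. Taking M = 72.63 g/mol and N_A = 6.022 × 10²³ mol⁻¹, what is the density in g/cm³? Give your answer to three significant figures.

In a diamond cubic lattice, nearest neighbors lie along the body diagonal with √3·a = 8r, giving a = 568.1 pm = 5.681 × 10^-8 cm.
With Z = 8, ρ = Z·M/(N_A·a³) = 8 × 72.63 / (6.022 × 10²³ × 1.834 × 10^-22) = 5.262 g/cm³.

5.26 g/cm³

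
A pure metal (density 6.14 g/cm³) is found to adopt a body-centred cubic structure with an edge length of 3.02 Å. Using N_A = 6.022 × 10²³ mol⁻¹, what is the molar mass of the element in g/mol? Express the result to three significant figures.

A BCC cell has Z = 2 atoms; a = 3.020 × 10^-8 cm.
M = ρ·N_A·a³/Z = 6.14 × 6.022 × 10²³ × 2.754 × 10^-23 / 2 = 50.9 g/mol.

50.9 g/mol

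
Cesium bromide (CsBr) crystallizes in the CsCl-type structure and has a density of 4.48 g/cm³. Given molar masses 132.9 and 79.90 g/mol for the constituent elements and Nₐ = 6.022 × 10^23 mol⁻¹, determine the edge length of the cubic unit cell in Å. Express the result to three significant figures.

4.29 Å

M(CsBr) = 212.8 g/mol; Z = 1 formula unit per cell.
a³ = Z·M/(N_A·ρ) = 1 × 212.8 / (6.022 × 10²³ × 4.48) = 7.888 × 10^-23 cm³, so a = 4.289 × 10^-8 cm = 4.29 Å.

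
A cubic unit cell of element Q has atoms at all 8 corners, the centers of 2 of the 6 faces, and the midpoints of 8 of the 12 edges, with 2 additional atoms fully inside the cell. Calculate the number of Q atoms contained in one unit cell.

Corner atoms are shared by 8 cells (1/8 each), face atoms by 2 (1/2 each), edge atoms by 4 (1/4 each), interior atoms are unshared.
Net atoms = 8 × 1/8 + 2 × 1/2 + 8 × 1/4 + 2 = 1 + 1 + 2 + 2 = 6.

6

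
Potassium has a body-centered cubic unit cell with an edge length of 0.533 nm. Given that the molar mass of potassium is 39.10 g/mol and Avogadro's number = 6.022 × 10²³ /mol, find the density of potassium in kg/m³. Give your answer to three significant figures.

A BCC unit cell contains Z = 2 atoms.
Cell volume: a³ = (0.533 nm)³ = (5.330 × 10^-8 cm)³ = 1.514 × 10^-22 cm³.
ρ = Z·M/(N_A·a³) = 2 × 39.10 / (6.022 × 10²³ × 1.514 × 10^-22) = 0.8576 g/cm³ = 858 kg/m³.

858 kg/m³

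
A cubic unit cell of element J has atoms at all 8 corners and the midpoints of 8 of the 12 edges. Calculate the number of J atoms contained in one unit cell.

3

Corner atoms are shared by 8 cells (1/8 each), edge atoms by 4 (1/4 each).
Net atoms = 8 × 1/8 + 8 × 1/4 = 1 + 2 = 3.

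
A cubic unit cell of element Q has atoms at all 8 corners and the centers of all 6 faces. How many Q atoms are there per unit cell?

4

Corner atoms are shared by 8 cells (1/8 each), face atoms by 2 (1/2 each).
Net atoms = 8 × 1/8 + 6 × 1/2 = 1 + 3 = 4.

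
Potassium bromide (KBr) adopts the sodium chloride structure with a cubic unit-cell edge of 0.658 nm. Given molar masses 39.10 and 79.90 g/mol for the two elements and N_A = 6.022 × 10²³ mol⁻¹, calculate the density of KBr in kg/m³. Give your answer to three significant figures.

The sodium chloride structure contains Z = 4 formula units per cell; M(KBr) = 39.10 + 79.90 = 119.0 g/mol.
a³ = (6.580 × 10^-8 cm)³ = 2.849 × 10^-22 cm³.
ρ = 4 × 119.0 / (6.022 × 10²³ × 2.849 × 10^-22) = 2.775 g/cm³ = 2770 kg/m³.

2770 kg/m³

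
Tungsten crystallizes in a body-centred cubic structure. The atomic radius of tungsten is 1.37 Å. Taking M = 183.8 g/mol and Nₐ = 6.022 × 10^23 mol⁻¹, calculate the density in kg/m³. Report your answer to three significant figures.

19300 kg/m³

In a BCC lattice, atoms touch along the body diagonal, so √3·a = 4r, giving a = 3.164 Å = 3.164 × 10^-8 cm.
With Z = 2, ρ = Z·M/(N_A·a³) = 2 × 183.8 / (6.022 × 10²³ × 3.167 × 10^-23) = 19.27 g/cm³ = 19300 kg/m³.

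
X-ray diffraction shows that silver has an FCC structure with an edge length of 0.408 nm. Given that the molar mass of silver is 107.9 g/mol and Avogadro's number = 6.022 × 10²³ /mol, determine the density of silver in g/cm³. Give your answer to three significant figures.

10.6 g/cm³

An FCC unit cell contains Z = 4 atoms.
Cell volume: a³ = (0.408 nm)³ = (4.080 × 10^-8 cm)³ = 6.792 × 10^-23 cm³.
ρ = Z·M/(N_A·a³) = 4 × 107.9 / (6.022 × 10²³ × 6.792 × 10^-23) = 10.55 g/cm³.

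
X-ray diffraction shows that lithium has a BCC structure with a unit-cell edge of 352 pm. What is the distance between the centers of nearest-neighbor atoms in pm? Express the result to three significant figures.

305 pm

In a BCC structure, atoms touch along the body diagonal, so √3·a = 4r; the nearest-neighbor distance equals 2r = 0.8660·a.
d = 0.8660 × 352 = 305 pm.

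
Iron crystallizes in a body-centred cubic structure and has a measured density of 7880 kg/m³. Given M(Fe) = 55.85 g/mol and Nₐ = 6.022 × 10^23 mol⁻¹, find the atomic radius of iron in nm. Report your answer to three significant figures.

For a BCC cell (Z = 2), a³ = Z·M/(N_A·ρ) = 2 × 55.85 / (6.022 × 10²³ × 7.880) = 2.354 × 10^-23 cm³, so a = 2.866 × 10^-8 cm = 0.2866 nm.
Atoms touch along the body diagonal, so √3·a = 4r, so r = 0.4330 × a = 0.124 nm.

0.124 nm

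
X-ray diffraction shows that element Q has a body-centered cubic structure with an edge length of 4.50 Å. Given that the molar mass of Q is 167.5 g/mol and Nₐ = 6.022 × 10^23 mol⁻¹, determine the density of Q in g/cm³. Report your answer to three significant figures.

6.10 g/cm³

A BCC unit cell contains Z = 2 atoms.
Cell volume: a³ = (4.50 Å)³ = (4.500 × 10^-8 cm)³ = 9.112 × 10^-23 cm³.
ρ = Z·M/(N_A·a³) = 2 × 167.5 / (6.022 × 10²³ × 9.112 × 10^-23) = 6.105 g/cm³.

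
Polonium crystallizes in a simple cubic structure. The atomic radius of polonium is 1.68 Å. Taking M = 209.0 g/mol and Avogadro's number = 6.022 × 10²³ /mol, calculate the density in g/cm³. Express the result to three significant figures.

In a simple cubic lattice, atoms touch along the cell edge, so a = 2r, giving a = 3.360 Å = 3.360 × 10^-8 cm.
With Z = 1, ρ = Z·M/(N_A·a³) = 1 × 209.0 / (6.022 × 10²³ × 3.793 × 10^-23) = 9.149 g/cm³.

9.15 g/cm³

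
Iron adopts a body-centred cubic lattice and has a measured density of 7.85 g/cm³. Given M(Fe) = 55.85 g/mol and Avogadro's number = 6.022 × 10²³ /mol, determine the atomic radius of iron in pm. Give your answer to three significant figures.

124 pm

For a BCC cell (Z = 2), a³ = Z·M/(N_A·ρ) = 2 × 55.85 / (6.022 × 10²³ × 7.850) = 2.363 × 10^-23 cm³, so a = 2.870 × 10^-8 cm = 287.0 pm.
Atoms touch along the body diagonal, so √3·a = 4r, so r = 0.4330 × a = 124 pm.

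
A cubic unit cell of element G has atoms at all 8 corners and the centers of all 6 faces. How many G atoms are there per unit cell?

4

Corner atoms are shared by 8 cells (1/8 each), face atoms by 2 (1/2 each).
Net atoms = 8 × 1/8 + 6 × 1/2 = 1 + 3 = 4.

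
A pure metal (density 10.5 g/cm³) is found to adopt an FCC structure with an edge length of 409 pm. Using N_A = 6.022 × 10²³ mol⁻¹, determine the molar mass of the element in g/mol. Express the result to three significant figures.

108 g/mol

An FCC cell has Z = 4 atoms; a = 4.090 × 10^-8 cm.
M = ρ·N_A·a³/Z = 10.5 × 6.022 × 10²³ × 6.842 × 10^-23 / 4 = 108 g/mol.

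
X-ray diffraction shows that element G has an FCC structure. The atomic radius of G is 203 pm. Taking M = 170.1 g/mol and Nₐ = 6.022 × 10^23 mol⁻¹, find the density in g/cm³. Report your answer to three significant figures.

5.97 g/cm³

In an FCC lattice, atoms touch along the face diagonal, so √2·a = 4r, giving a = 574.2 pm = 5.742 × 10^-8 cm.
With Z = 4, ρ = Z·M/(N_A·a³) = 4 × 170.1 / (6.022 × 10²³ × 1.893 × 10^-22) = 5.969 g/cm³.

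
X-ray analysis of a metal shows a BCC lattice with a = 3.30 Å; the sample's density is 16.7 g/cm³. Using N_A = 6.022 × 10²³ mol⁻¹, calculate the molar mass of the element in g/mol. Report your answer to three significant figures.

A BCC cell has Z = 2 atoms; a = 3.300 × 10^-8 cm.
M = ρ·N_A·a³/Z = 16.7 × 6.022 × 10²³ × 3.594 × 10^-23 / 2 = 181 g/mol.

181 g/mol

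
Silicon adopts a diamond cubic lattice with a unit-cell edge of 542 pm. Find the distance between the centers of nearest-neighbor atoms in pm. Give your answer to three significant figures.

In a diamond cubic structure, nearest neighbors lie along the body diagonal with √3·a = 8r; the nearest-neighbor distance equals 2r = 0.4330·a.
d = 0.4330 × 542 = 235 pm.

235 pm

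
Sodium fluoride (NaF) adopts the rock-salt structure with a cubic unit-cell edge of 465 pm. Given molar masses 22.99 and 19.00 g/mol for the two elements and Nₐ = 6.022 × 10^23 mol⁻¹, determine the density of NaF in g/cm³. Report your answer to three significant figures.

The rock-salt structure contains Z = 4 formula units per cell; M(NaF) = 22.99 + 19.00 = 41.99 g/mol.
a³ = (4.650 × 10^-8 cm)³ = 1.005 × 10^-22 cm³.
ρ = 4 × 41.99 / (6.022 × 10²³ × 1.005 × 10^-22) = 2.774 g/cm³.

2.77 g/cm³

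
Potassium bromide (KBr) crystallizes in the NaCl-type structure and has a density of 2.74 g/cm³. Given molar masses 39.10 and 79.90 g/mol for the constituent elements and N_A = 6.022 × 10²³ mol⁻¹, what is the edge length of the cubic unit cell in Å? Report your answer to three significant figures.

M(KBr) = 119.0 g/mol; Z = 4 formula units per cell.
a³ = Z·M/(N_A·ρ) = 4 × 119.0 / (6.022 × 10²³ × 2.74) = 2.885 × 10^-22 cm³, so a = 6.608 × 10^-8 cm = 6.61 Å.

6.61 Å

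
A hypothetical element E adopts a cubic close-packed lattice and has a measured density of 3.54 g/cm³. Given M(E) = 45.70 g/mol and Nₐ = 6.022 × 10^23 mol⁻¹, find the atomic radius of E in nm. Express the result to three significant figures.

For an FCC cell (Z = 4), a³ = Z·M/(N_A·ρ) = 4 × 45.70 / (6.022 × 10²³ × 3.540) = 8.575 × 10^-23 cm³, so a = 4.410 × 10^-8 cm = 0.4410 nm.
Atoms touch along the face diagonal, so √2·a = 4r, so r = 0.3536 × a = 0.156 nm.

0.156 nm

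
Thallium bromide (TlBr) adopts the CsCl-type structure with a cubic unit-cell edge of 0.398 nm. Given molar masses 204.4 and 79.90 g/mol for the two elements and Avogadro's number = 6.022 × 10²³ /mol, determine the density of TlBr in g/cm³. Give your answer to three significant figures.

7.49 g/cm³

The CsCl-type structure contains Z = 1 formula unit per cell; M(TlBr) = 204.4 + 79.90 = 284.3 g/mol.
a³ = (3.980 × 10^-8 cm)³ = 6.304 × 10^-23 cm³.
ρ = 1 × 284.3 / (6.022 × 10²³ × 6.304 × 10^-23) = 7.488 g/cm³.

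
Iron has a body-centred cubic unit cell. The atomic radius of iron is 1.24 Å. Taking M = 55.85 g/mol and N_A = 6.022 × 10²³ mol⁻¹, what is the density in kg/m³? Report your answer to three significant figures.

7900 kg/m³

In a BCC lattice, atoms touch along the body diagonal, so √3·a = 4r, giving a = 2.864 Å = 2.864 × 10^-8 cm.
With Z = 2, ρ = Z·M/(N_A·a³) = 2 × 55.85 / (6.022 × 10²³ × 2.348 × 10^-23) = 7.899 g/cm³ = 7900 kg/m³.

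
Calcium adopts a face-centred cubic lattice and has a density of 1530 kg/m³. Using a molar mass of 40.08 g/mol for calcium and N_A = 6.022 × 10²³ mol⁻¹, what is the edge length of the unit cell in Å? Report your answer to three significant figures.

With Z = 4 atoms per FCC cell, a³ = Z·M/(N_A·ρ) = 4 × 40.08 / (6.022 × 10²³ × 1.530 g/cm³) = 1.740 × 10^-22 cm³.
a = (1.740 × 10^-22)^(1/3) = 5.583 × 10^-8 cm = 5.58 Å.

5.58 Å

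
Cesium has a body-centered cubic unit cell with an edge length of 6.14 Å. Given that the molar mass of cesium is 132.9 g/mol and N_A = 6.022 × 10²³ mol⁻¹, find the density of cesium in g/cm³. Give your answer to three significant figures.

1.91 g/cm³

A BCC unit cell contains Z = 2 atoms.
Cell volume: a³ = (6.14 Å)³ = (6.140 × 10^-8 cm)³ = 2.315 × 10^-22 cm³.
ρ = Z·M/(N_A·a³) = 2 × 132.9 / (6.022 × 10²³ × 2.315 × 10^-22) = 1.907 g/cm³.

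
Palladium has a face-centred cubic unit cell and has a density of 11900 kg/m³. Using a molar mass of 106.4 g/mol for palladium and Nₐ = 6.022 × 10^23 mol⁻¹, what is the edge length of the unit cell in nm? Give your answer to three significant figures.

With Z = 4 atoms per FCC cell, a³ = Z·M/(N_A·ρ) = 4 × 106.4 / (6.022 × 10²³ × 11.90 g/cm³) = 5.939 × 10^-23 cm³.
a = (5.939 × 10^-23)^(1/3) = 3.902 × 10^-8 cm = 0.390 nm.

0.390 nm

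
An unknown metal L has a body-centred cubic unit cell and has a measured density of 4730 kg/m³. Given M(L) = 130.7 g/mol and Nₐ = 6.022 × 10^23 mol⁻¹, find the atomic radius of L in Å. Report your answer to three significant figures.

For a BCC cell (Z = 2), a³ = Z·M/(N_A·ρ) = 2 × 130.7 / (6.022 × 10²³ × 4.730) = 9.177 × 10^-23 cm³, so a = 4.511 × 10^-8 cm = 4.511 Å.
Atoms touch along the body diagonal, so √3·a = 4r, so r = 0.4330 × a = 1.95 Å.

1.95 Å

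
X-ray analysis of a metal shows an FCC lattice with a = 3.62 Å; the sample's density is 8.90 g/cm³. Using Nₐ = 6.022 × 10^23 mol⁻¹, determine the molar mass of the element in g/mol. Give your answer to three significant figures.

63.6 g/mol

An FCC cell has Z = 4 atoms; a = 3.620 × 10^-8 cm.
M = ρ·N_A·a³/Z = 8.90 × 6.022 × 10²³ × 4.744 × 10^-23 / 4 = 63.6 g/mol.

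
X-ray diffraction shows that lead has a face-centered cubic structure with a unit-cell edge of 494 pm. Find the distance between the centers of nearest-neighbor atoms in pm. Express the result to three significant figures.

349 pm

In an FCC structure, atoms touch along the face diagonal, so √2·a = 4r; the nearest-neighbor distance equals 2r = 0.7071·a.
d = 0.7071 × 494 = 349 pm.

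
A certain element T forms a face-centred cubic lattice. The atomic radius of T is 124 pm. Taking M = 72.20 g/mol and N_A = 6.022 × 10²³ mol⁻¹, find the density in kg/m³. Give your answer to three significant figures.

In an FCC lattice, atoms touch along the face diagonal, so √2·a = 4r, giving a = 350.7 pm = 3.507 × 10^-8 cm.
With Z = 4, ρ = Z·M/(N_A·a³) = 4 × 72.20 / (6.022 × 10²³ × 4.314 × 10^-23) = 11.12 g/cm³ = 11100 kg/m³.

11100 kg/m³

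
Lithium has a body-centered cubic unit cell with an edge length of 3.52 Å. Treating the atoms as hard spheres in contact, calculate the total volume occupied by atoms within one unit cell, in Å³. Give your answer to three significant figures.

29.7 Å³

In a BCC lattice atoms touch along the body diagonal, so √3·a = 4r, so r = 0.4330a = 1.524 Å.
V_atoms = Z × (4/3)πr³ = 2 × (4/3)π × (1.524)³ = 29.7 Å³.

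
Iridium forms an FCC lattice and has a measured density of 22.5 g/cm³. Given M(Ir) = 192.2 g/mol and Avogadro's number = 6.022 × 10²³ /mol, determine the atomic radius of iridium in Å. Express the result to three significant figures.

For an FCC cell (Z = 4), a³ = Z·M/(N_A·ρ) = 4 × 192.2 / (6.022 × 10²³ × 22.50) = 5.674 × 10^-23 cm³, so a = 3.843 × 10^-8 cm = 3.843 Å.
Atoms touch along the face diagonal, so √2·a = 4r, so r = 0.3536 × a = 1.36 Å.

1.36 Å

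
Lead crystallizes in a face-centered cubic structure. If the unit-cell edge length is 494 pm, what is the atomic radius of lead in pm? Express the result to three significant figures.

In an FCC lattice, atoms touch along the face diagonal, so √2·a = 4r.
r = √2·a/4 = 1.4142 × 494 / 4 = 175 pm.

175 pm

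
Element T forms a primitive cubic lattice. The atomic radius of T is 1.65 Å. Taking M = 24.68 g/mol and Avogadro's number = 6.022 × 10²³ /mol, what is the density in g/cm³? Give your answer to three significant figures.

1.14 g/cm³

In a simple cubic lattice, atoms touch along the cell edge, so a = 2r, giving a = 3.300 Å = 3.300 × 10^-8 cm.
With Z = 1, ρ = Z·M/(N_A·a³) = 1 × 24.68 / (6.022 × 10²³ × 3.594 × 10^-23) = 1.140 g/cm³.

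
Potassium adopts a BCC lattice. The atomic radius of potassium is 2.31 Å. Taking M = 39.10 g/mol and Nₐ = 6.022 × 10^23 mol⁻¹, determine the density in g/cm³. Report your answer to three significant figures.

In a BCC lattice, atoms touch along the body diagonal, so √3·a = 4r, giving a = 5.335 Å = 5.335 × 10^-8 cm.
With Z = 2, ρ = Z·M/(N_A·a³) = 2 × 39.10 / (6.022 × 10²³ × 1.518 × 10^-22) = 0.8553 g/cm³.

0.855 g/cm³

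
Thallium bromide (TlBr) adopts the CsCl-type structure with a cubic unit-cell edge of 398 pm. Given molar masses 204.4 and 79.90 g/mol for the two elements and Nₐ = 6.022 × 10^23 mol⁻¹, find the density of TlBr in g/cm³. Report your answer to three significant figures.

The CsCl-type structure contains Z = 1 formula unit per cell; M(TlBr) = 204.4 + 79.90 = 284.3 g/mol.
a³ = (3.980 × 10^-8 cm)³ = 6.304 × 10^-23 cm³.
ρ = 1 × 284.3 / (6.022 × 10²³ × 6.304 × 10^-23) = 7.488 g/cm³.

7.49 g/cm³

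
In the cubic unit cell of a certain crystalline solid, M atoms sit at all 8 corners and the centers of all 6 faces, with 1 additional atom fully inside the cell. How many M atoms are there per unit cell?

5

Corner atoms are shared by 8 cells (1/8 each), face atoms by 2 (1/2 each), interior atoms are unshared.
Net atoms = 8 × 1/8 + 6 × 1/2 + 1 = 1 + 3 + 1 = 5.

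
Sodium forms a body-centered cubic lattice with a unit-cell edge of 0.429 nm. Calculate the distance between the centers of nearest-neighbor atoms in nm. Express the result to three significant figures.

In a BCC structure, atoms touch along the body diagonal, so √3·a = 4r; the nearest-neighbor distance equals 2r = 0.8660·a.
d = 0.8660 × 0.429 = 0.372 nm.

0.372 nm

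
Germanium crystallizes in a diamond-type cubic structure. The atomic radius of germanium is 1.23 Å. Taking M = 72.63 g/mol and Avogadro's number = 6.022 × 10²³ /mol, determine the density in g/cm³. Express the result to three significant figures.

In a diamond cubic lattice, nearest neighbors lie along the body diagonal with √3·a = 8r, giving a = 5.681 Å = 5.681 × 10^-8 cm.
With Z = 8, ρ = Z·M/(N_A·a³) = 8 × 72.63 / (6.022 × 10²³ × 1.834 × 10^-22) = 5.262 g/cm³.

5.26 g/cm³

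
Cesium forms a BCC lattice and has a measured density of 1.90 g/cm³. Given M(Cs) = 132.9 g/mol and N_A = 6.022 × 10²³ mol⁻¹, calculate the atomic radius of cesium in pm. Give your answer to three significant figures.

For a BCC cell (Z = 2), a³ = Z·M/(N_A·ρ) = 2 × 132.9 / (6.022 × 10²³ × 1.900) = 2.323 × 10^-22 cm³, so a = 6.147 × 10^-8 cm = 614.7 pm.
Atoms touch along the body diagonal, so √3·a = 4r, so r = 0.4330 × a = 266 pm.

266 pm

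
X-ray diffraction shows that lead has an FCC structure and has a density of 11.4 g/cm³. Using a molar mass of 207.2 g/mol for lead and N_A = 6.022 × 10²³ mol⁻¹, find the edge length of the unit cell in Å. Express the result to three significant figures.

With Z = 4 atoms per FCC cell, a³ = Z·M/(N_A·ρ) = 4 × 207.2 / (6.022 × 10²³ × 11.40 g/cm³) = 1.207 × 10^-22 cm³.
a = (1.207 × 10^-22)^(1/3) = 4.942 × 10^-8 cm = 4.94 Å.

4.94 Å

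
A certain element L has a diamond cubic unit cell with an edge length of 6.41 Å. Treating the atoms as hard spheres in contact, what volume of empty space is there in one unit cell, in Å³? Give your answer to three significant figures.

In a diamond cubic lattice nearest neighbors lie along the body diagonal with √3·a = 8r, so r = 0.2165a = 1.388 Å.
V_cell = a³ = 263.4 Å³; V_atoms = 8 × (4/3)πr³ = 89.57 Å³.
Empty space = 263.4 − 89.57 = 174 Å³.

174 Å³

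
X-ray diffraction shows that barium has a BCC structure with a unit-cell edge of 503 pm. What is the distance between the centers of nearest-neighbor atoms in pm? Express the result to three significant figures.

436 pm

In a BCC structure, atoms touch along the body diagonal, so √3·a = 4r; the nearest-neighbor distance equals 2r = 0.8660·a.
d = 0.8660 × 503 = 436 pm.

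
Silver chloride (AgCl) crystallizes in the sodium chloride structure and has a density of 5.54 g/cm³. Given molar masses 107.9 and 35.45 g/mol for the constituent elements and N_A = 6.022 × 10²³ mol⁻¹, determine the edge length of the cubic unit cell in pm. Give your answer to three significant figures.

M(AgCl) = 143.35 g/mol; Z = 4 formula units per cell.
a³ = Z·M/(N_A·ρ) = 4 × 143.35 / (6.022 × 10²³ × 5.54) = 1.719 × 10^-22 cm³, so a = 5.560 × 10^-8 cm = 556 pm.

556 pm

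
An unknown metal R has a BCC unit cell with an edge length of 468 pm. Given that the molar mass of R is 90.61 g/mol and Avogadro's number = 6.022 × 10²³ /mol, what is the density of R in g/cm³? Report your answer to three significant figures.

2.94 g/cm³

A BCC unit cell contains Z = 2 atoms.
Cell volume: a³ = (468 pm)³ = (4.680 × 10^-8 cm)³ = 1.025 × 10^-22 cm³.
ρ = Z·M/(N_A·a³) = 2 × 90.61 / (6.022 × 10²³ × 1.025 × 10^-22) = 2.936 g/cm³.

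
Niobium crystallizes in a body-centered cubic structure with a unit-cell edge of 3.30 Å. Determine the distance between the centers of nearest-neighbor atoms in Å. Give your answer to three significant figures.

2.86 Å

In a BCC structure, atoms touch along the body diagonal, so √3·a = 4r; the nearest-neighbor distance equals 2r = 0.8660·a.
d = 0.8660 × 3.30 = 2.86 Å.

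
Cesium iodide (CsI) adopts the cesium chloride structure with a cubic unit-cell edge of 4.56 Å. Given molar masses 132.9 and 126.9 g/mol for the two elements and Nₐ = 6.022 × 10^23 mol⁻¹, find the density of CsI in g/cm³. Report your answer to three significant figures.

The cesium chloride structure contains Z = 1 formula unit per cell; M(CsI) = 132.9 + 126.9 = 259.8 g/mol.
a³ = (4.560 × 10^-8 cm)³ = 9.482 × 10^-23 cm³.
ρ = 1 × 259.8 / (6.022 × 10²³ × 9.482 × 10^-23) = 4.550 g/cm³.

4.55 g/cm³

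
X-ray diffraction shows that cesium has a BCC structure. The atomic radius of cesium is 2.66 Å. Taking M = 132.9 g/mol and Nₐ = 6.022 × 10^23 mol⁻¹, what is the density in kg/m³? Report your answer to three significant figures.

1900 kg/m³

In a BCC lattice, atoms touch along the body diagonal, so √3·a = 4r, giving a = 6.143 Å = 6.143 × 10^-8 cm.
With Z = 2, ρ = Z·M/(N_A·a³) = 2 × 132.9 / (6.022 × 10²³ × 2.318 × 10^-22) = 1.904 g/cm³ = 1900 kg/m³.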